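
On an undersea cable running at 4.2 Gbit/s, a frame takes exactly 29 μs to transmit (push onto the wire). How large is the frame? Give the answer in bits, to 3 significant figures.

L = R × t_tx = 4200000000 b/s × 2.9e-05 s = 121800 bits.

122000 bits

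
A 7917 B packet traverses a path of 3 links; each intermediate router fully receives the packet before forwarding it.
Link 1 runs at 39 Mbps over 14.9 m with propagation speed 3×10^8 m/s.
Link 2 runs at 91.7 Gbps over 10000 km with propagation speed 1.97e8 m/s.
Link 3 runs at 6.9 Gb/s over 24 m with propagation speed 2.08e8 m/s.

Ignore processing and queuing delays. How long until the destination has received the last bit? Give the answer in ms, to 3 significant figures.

L = 7917 × 8 = 63336 bits.
Transmission delays (L/R per hop): 1.624, 0.000690687, 0.00917913 ms; sum = 1.63387 ms.
Propagation delays (d/s per hop): 4.96667e-05, 50.7614, 0.000115385 ms; sum = 50.7616 ms.
End-to-end = 52.4 ms.

52.4 ms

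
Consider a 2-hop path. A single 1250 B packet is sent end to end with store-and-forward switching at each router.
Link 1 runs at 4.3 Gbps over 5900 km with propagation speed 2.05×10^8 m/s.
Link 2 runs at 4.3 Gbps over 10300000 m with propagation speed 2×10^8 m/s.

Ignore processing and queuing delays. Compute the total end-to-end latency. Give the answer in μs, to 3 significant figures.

80300 μs

L = 1250 × 8 = 10000 bits.
Transmission delay per hop = L/R = 10000/4300000000 = 2.32558 μs; 2 hops → 4.65116 μs.
Propagation delays (d/s per hop): 28780.5, 51500 μs; sum = 80280.5 μs.
End-to-end = 80300 μs.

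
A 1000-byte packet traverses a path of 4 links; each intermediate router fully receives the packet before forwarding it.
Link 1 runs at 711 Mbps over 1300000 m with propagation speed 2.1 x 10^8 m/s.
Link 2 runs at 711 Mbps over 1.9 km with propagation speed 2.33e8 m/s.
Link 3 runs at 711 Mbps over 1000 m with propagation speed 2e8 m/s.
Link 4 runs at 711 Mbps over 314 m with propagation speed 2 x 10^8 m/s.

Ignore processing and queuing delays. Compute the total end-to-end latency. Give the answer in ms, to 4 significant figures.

L = 1000 × 8 = 8000 bits.
Transmission delay per hop = L/R = 8000/711000000 = 0.0112518 ms; 4 hops → 0.045007 ms.
Propagation delays (d/s per hop): 6.19048, 0.00815451, 0.005, 0.00157 ms; sum = 6.2052 ms.
End-to-end = 6.250 ms.

6.250 ms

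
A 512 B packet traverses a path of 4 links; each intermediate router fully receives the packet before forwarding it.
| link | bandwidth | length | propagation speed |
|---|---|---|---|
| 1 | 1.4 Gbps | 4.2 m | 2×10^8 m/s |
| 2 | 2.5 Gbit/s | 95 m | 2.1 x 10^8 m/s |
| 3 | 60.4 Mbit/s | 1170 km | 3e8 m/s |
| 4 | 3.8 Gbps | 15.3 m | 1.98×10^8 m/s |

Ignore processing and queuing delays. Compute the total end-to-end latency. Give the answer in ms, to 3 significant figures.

L = 512 × 8 = 4096 bits.
Transmission delays (L/R per hop): 0.00292571, 0.0016384, 0.0678146, 0.00107789 ms; sum = 0.0734566 ms.
Propagation delays (d/s per hop): 2.1e-05, 0.000452381, 3.9, 7.72727e-05 ms; sum = 3.90055 ms.
End-to-end = 3.97 ms.

3.97 ms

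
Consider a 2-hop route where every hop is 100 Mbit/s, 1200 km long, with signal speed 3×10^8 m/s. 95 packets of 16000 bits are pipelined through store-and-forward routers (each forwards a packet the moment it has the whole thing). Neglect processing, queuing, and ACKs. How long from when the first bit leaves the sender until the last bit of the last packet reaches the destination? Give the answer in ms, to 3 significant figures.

23.4 ms

Per-hop transmission t_tx = L/R = 16000/100000000 = 0.16 ms.
Per-hop propagation t_prop = 1200000/300000000 = 4 ms.
Pipeline fill: first packet needs 2·t_tx to clear all hops; remaining 94 packets each add one t_tx.
Total = (2+95-1)·t_tx + 2·t_prop = 96·0.16 + 2·4 = 23.4 ms.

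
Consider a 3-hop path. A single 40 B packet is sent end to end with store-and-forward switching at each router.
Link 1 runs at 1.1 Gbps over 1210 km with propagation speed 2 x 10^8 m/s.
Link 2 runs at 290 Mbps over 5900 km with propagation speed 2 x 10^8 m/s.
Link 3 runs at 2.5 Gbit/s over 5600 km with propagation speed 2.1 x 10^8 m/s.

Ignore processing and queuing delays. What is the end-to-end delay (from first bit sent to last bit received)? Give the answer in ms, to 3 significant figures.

L = 40 × 8 = 320 bits.
Transmission delays (L/R per hop): 0.000290909, 0.00110345, 0.000128 ms; sum = 0.00152236 ms.
Propagation delays (d/s per hop): 6.05, 29.5, 26.6667 ms; sum = 62.2167 ms.
End-to-end = 62.2 ms.

62.2 ms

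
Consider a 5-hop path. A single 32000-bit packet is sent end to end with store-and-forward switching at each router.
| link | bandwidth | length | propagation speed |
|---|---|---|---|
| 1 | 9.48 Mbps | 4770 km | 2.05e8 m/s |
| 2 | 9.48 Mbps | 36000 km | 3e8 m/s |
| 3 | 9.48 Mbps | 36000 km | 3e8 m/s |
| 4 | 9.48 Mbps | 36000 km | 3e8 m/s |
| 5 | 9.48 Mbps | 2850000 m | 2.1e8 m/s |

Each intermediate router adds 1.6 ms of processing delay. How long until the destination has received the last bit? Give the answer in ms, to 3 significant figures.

420 ms

Transmission delay per hop = L/R = 32000/9480000 = 3.37553 ms; 5 hops → 16.8776 ms.
Propagation delays (d/s per hop): 23.2683, 120, 120, 120, 13.5714 ms; sum = 396.84 ms.
Processing at 4 router(s): 4 × 1.6 ms = 6.4 ms.
End-to-end = 420 ms.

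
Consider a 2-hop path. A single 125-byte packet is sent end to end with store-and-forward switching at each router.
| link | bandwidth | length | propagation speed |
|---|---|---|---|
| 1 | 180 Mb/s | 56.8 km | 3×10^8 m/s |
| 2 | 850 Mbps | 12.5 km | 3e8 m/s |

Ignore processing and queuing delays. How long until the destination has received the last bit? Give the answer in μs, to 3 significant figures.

L = 125 × 8 = 1000 bits.
Transmission delays (L/R per hop): 5.55556, 1.17647 μs; sum = 6.73203 μs.
Propagation delays (d/s per hop): 189.333, 41.6667 μs; sum = 231 μs.
End-to-end = 238 μs.

238 μs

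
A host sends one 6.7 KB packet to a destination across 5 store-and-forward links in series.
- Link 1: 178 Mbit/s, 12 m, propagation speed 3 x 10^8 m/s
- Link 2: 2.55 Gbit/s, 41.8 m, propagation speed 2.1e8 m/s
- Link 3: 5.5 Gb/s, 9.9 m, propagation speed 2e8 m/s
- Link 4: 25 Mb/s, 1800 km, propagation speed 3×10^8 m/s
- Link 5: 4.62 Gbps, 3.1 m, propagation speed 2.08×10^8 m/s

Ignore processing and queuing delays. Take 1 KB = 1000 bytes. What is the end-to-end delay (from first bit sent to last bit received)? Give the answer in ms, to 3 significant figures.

8.49 ms

L = 53600 bits.
Transmission delays (L/R per hop): 0.301124, 0.0210196, 0.00974545, 2.144, 0.0116017 ms; sum = 2.48749 ms.
Propagation delays (d/s per hop): 4e-05, 0.000199048, 4.95e-05, 6, 1.49038e-05 ms; sum = 6.0003 ms.
End-to-end = 8.49 ms.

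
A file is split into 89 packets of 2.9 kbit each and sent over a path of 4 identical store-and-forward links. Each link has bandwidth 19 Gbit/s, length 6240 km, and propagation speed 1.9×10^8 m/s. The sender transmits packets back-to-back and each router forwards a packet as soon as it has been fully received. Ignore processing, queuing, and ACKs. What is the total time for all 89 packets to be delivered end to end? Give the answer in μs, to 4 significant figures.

131400 μs

Per-hop transmission t_tx = L/R = 2900/19000000000 = 0.152632 μs.
Per-hop propagation t_prop = 6240000/190000000 = 32842.1 μs.
Pipeline fill: first packet needs 4·t_tx to clear all hops; remaining 88 packets each add one t_tx.
Total = (4+89-1)·t_tx + 4·t_prop = 92·0.152632 + 4·32842.1 = 131400 μs.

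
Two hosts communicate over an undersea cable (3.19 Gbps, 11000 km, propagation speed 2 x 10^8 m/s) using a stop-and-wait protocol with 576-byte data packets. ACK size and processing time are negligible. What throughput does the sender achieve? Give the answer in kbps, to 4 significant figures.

41.89 kbps

t_tx = L/R = 4608/3190000000 = 1.44451e-06 s.
t_prop = 11000000/200000000 = 0.055 s; RTT = 0.11 s.
Cycle = t_tx + RTT = 0.110001 s.
Throughput = L / cycle = 4608 / 0.110001 = 41.89 kbps.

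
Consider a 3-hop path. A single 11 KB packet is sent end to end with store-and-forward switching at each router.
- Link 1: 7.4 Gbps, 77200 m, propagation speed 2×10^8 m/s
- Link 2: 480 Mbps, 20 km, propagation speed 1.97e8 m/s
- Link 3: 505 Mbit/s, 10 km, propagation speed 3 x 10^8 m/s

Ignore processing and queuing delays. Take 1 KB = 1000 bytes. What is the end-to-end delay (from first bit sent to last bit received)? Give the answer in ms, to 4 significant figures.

0.8903 ms

L = 88000 bits.
Transmission delays (L/R per hop): 0.0118919, 0.183333, 0.174257 ms; sum = 0.369483 ms.
Propagation delays (d/s per hop): 0.386, 0.101523, 0.0333333 ms; sum = 0.520856 ms.
End-to-end = 0.8903 ms.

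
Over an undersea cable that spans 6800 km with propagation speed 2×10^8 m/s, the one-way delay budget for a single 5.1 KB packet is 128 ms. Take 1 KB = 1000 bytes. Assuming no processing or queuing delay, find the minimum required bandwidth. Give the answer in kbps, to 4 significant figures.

L = 40800 bits.
Propagation delay = 6800000 / 200000000 = 34 ms.
Transmission budget = 128 − 34 = 94 ms.
R ≥ L / t_tx = 40800 bits / 0.094 s = 434.0 kbps.

434.0 kbps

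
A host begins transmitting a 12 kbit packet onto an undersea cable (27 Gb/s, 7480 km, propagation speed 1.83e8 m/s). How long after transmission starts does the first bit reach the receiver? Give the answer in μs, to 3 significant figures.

40900 μs

First bit experiences only propagation delay: d/s = 7480000/183000000 = 40900 μs.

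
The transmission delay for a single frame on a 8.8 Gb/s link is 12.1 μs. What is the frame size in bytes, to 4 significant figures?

13310 bytes

L = R × t_tx = 8800000000 b/s × 1.21e-05 s = 106480 bits.
In bytes: 106480 / 8 = 13310 bytes.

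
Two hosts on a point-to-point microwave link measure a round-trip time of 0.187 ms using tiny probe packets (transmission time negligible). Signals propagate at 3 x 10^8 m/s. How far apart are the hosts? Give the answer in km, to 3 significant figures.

28.1 km

One-way propagation = RTT/2 = 0.0935 ms.
d = s × t = 300000000 × 9.35e-05 = 28.1 km.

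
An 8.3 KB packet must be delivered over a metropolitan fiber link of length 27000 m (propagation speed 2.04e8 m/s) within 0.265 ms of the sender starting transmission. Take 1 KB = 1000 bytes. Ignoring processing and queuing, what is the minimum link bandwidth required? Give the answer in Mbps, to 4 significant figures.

500.6 Mbps

L = 66400 bits.
Propagation delay = 27000 / 204000000 = 0.132353 ms.
Transmission budget = 0.265 − 0.132353 = 0.132647 ms.
R ≥ L / t_tx = 66400 bits / 0.000132647 s = 500.6 Mbps.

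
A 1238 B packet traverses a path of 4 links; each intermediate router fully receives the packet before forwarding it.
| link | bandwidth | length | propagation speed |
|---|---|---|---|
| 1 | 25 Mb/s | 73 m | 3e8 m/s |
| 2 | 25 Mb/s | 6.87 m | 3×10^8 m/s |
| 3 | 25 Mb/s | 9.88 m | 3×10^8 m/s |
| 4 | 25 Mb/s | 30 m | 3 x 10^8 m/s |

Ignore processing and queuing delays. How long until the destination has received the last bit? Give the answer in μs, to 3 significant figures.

1590 μs

L = 1238 × 8 = 9904 bits.
Transmission delay per hop = L/R = 9904/25000000 = 396.16 μs; 4 hops → 1584.64 μs.
Propagation delays (d/s per hop): 0.243333, 0.0229, 0.0329333, 0.1 μs; sum = 0.399167 μs.
End-to-end = 1590 μs.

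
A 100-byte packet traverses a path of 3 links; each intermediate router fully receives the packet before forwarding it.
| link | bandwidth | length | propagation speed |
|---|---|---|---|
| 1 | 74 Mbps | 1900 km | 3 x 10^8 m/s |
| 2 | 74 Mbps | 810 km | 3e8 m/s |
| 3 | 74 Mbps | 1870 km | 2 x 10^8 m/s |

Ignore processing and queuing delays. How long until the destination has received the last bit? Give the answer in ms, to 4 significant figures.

L = 100 × 8 = 800 bits.
Transmission delay per hop = L/R = 800/74000000 = 0.0108108 ms; 3 hops → 0.0324324 ms.
Propagation delays (d/s per hop): 6.33333, 2.7, 9.35 ms; sum = 18.3833 ms.
End-to-end = 18.42 ms.

18.42 ms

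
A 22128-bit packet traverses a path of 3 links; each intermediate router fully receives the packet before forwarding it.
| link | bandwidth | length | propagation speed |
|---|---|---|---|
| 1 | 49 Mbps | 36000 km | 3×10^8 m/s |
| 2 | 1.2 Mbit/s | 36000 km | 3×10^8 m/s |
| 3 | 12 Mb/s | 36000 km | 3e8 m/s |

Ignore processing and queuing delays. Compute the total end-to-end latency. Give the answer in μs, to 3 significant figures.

Transmission delays (L/R per hop): 451.592, 18440, 1844 μs; sum = 20735.6 μs.
Propagation delays (d/s per hop): 120000, 120000, 120000 μs; sum = 360000 μs.
End-to-end = 381000 μs.

381000 μs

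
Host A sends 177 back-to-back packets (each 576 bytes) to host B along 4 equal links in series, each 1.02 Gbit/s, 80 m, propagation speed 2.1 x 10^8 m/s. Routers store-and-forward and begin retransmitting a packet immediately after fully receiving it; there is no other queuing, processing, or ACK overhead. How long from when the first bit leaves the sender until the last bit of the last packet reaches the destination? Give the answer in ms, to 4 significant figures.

0.8147 ms

Per-hop transmission t_tx = L/R = 4608/1020000000 = 0.00451765 ms.
Per-hop propagation t_prop = 80/210000000 = 0.000380952 ms.
Pipeline fill: first packet needs 4·t_tx to clear all hops; remaining 176 packets each add one t_tx.
Total = (4+177-1)·t_tx + 4·t_prop = 180·0.00451765 + 4·0.000380952 = 0.8147 ms.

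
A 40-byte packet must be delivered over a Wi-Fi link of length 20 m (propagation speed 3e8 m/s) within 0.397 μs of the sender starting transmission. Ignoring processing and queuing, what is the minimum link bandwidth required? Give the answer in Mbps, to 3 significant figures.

969 Mbps

L = 320 bits.
Propagation delay = 20 / 300000000 = 0.0666667 μs.
Transmission budget = 0.397 − 0.0666667 = 0.330333 μs.
R ≥ L / t_tx = 320 bits / 3.30333e-07 s = 969 Mbps.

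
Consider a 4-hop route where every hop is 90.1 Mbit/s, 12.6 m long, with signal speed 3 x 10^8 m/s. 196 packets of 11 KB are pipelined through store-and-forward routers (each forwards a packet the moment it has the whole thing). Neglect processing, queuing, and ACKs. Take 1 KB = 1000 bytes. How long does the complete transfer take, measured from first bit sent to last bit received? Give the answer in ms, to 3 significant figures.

Per-hop transmission t_tx = L/R = 88000/90100000 = 0.976693 ms.
Per-hop propagation t_prop = 12.6/300000000 = 4.2e-05 ms.
Pipeline fill: first packet needs 4·t_tx to clear all hops; remaining 195 packets each add one t_tx.
Total = (4+196-1)·t_tx + 4·t_prop = 199·0.976693 + 4·4.2e-05 = 194 ms.

194 ms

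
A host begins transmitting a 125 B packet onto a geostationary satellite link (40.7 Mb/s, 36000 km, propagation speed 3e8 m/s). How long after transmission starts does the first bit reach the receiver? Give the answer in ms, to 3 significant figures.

First bit experiences only propagation delay: d/s = 36000000/300000000 = 120 ms.

120 ms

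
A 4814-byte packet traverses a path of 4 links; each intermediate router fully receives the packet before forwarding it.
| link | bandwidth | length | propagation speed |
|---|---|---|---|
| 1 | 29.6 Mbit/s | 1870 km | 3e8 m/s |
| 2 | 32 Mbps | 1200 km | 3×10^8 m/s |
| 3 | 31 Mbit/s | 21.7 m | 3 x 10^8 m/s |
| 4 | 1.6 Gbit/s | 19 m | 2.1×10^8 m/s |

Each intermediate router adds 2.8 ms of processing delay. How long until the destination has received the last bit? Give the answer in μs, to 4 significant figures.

L = 4814 × 8 = 38512 bits.
Transmission delays (L/R per hop): 1301.08, 1203.5, 1242.32, 24.07 μs; sum = 3770.97 μs.
Propagation delays (d/s per hop): 6233.33, 4000, 0.0723333, 0.0904762 μs; sum = 10233.5 μs.
Processing at 3 router(s): 3 × 2.8 ms = 8400 μs.
End-to-end = 22400 μs.

22400 μs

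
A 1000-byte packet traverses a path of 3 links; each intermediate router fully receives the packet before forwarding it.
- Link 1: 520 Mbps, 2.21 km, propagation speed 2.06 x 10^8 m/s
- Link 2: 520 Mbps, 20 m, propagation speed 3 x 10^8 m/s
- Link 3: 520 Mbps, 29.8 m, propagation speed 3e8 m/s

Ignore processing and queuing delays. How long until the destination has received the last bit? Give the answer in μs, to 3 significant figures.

57.0 μs

L = 1000 × 8 = 8000 bits.
Transmission delay per hop = L/R = 8000/520000000 = 15.3846 μs; 3 hops → 46.1538 μs.
Propagation delays (d/s per hop): 10.7282, 0.0666667, 0.0993333 μs; sum = 10.8942 μs.
End-to-end = 57.0 μs.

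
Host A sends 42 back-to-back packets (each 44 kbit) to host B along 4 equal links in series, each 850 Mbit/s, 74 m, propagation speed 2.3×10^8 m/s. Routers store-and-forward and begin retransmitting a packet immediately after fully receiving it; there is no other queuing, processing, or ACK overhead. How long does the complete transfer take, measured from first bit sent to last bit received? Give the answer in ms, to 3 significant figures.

Per-hop transmission t_tx = L/R = 44000/850000000 = 0.0517647 ms.
Per-hop propagation t_prop = 74/2.3e+08 = 0.000321739 ms.
Pipeline fill: first packet needs 4·t_tx to clear all hops; remaining 41 packets each add one t_tx.
Total = (4+42-1)·t_tx + 4·t_prop = 45·0.0517647 + 4·0.000321739 = 2.33 ms.

2.33 ms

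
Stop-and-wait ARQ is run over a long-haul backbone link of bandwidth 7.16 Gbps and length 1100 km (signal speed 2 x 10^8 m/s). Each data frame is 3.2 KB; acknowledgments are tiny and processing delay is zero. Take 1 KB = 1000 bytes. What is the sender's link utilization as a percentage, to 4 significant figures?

t_tx = L/R = 25600/7160000000 = 3.57542e-06 s.
t_prop = 1100000/200000000 = 0.0055 s; RTT = 0.011 s.
Cycle = t_tx + RTT = 0.0110036 s.
Utilization = t_tx / cycle = 3.57542e-06/0.0110036 = 0.03249 %.

0.03249 %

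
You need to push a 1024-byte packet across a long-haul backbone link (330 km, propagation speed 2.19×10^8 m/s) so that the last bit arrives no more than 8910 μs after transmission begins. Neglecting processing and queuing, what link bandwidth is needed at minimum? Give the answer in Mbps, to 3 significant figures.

1.11 Mbps

L = 8192 bits.
Propagation delay = 330000 / 219000000 = 1506.85 μs.
Transmission budget = 8910 − 1506.85 = 7403.15 μs.
R ≥ L / t_tx = 8192 bits / 0.00740315 s = 1.11 Mbps.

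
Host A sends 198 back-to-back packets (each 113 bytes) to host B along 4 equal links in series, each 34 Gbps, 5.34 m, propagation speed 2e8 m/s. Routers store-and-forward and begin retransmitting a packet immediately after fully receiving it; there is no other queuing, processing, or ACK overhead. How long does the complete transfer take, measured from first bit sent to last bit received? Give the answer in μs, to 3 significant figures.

5.45 μs

Per-hop transmission t_tx = L/R = 904/34000000000 = 0.0265882 μs.
Per-hop propagation t_prop = 5.34/200000000 = 0.0267 μs.
Pipeline fill: first packet needs 4·t_tx to clear all hops; remaining 197 packets each add one t_tx.
Total = (4+198-1)·t_tx + 4·t_prop = 201·0.0265882 + 4·0.0267 = 5.45 μs.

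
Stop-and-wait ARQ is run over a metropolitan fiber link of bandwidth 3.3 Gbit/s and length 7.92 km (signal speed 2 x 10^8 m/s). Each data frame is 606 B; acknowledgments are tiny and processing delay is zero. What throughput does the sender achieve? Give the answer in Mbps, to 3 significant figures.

t_tx = L/R = 4848/3300000000 = 1.46909e-06 s.
t_prop = 7920/200000000 = 3.96e-05 s; RTT = 7.92e-05 s.
Cycle = t_tx + RTT = 8.06691e-05 s.
Throughput = L / cycle = 4848 / 8.06691e-05 = 60.1 Mbps.

60.1 Mbps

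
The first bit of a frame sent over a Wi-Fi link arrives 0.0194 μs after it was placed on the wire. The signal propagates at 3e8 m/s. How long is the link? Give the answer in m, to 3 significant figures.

d = s × t_prop = 300000000 × 1.94e-08 = 5.82 m.

5.82 m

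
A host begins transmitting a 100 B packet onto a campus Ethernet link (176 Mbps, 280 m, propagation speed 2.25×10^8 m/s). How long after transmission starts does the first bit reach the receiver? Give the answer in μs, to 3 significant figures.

1.24 μs

First bit experiences only propagation delay: d/s = 280/225000000 = 1.24 μs.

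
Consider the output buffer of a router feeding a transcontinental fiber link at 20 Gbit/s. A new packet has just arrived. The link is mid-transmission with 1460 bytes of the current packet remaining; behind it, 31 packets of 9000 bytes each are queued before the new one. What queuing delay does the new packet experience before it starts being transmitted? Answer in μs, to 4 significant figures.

Each queued packet: L/R = 72000/20000000000 = 3.6 μs.
31 queued → 111.6 μs.
Plus remaining 11680 bits of current packet: 0.584 μs.
Queuing delay = 112.2 μs.

112.2 μs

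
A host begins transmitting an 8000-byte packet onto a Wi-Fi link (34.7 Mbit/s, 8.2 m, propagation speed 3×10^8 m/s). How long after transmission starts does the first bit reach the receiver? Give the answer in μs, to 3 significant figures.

0.0273 μs

First bit experiences only propagation delay: d/s = 8.2/300000000 = 0.0273 μs.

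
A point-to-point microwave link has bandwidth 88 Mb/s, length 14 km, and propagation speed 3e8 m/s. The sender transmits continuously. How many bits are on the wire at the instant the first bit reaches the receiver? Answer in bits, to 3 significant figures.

4110 bits

Propagation delay = 14000 / 300000000 = 4.66667e-05 s.
BDP = R × t_prop = 88000000 × 4.66667e-05 = 4106.67 bits.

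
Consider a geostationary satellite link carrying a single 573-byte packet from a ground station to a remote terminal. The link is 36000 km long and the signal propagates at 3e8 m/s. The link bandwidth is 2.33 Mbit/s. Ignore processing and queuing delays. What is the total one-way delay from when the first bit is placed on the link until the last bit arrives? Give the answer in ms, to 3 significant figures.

L = 573 × 8 = 4584 bits.
Transmission delay = L/R = 4584 / 2330000 = 1.96738 ms.
Propagation delay = d/s = 36000000 m / 300000000 m/s = 120 ms.
Total = 122 ms.

122 ms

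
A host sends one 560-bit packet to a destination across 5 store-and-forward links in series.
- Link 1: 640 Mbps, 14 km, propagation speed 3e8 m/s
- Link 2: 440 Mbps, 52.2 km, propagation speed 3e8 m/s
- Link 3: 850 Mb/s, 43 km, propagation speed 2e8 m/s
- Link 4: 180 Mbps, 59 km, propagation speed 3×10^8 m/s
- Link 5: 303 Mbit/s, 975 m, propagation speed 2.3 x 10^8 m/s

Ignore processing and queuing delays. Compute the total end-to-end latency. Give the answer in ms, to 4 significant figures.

Transmission delays (L/R per hop): 0.000875, 0.00127273, 0.000658824, 0.00311111, 0.00184818 ms; sum = 0.00776585 ms.
Propagation delays (d/s per hop): 0.0466667, 0.174, 0.215, 0.196667, 0.00423913 ms; sum = 0.636572 ms.
End-to-end = 0.6443 ms.

0.6443 ms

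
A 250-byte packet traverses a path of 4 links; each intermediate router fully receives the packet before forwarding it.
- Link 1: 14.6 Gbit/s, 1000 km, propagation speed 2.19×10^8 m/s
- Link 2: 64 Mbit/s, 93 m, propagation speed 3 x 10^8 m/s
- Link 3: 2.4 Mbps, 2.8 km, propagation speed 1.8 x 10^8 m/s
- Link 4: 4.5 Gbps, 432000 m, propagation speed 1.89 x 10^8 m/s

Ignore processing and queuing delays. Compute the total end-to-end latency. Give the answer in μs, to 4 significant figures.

7733 μs

L = 250 × 8 = 2000 bits.
Transmission delays (L/R per hop): 0.136986, 31.25, 833.333, 0.444444 μs; sum = 865.165 μs.
Propagation delays (d/s per hop): 4566.21, 0.31, 15.5556, 2285.71 μs; sum = 6867.79 μs.
End-to-end = 7733 μs.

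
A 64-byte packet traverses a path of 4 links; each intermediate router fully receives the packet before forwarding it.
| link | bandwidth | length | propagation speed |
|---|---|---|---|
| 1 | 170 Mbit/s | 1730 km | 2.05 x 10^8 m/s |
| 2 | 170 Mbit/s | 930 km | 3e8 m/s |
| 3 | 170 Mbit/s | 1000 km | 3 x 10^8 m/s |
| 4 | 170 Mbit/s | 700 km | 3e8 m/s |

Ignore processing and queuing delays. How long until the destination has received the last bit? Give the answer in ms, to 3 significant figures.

17.2 ms

L = 64 × 8 = 512 bits.
Transmission delay per hop = L/R = 512/170000000 = 0.00301176 ms; 4 hops → 0.0120471 ms.
Propagation delays (d/s per hop): 8.43902, 3.1, 3.33333, 2.33333 ms; sum = 17.2057 ms.
End-to-end = 17.2 ms.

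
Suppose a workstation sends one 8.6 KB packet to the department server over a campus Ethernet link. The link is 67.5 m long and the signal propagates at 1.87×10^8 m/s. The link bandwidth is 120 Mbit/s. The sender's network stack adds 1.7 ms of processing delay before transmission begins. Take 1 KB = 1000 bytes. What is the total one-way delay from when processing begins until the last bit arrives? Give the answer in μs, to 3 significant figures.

2270 μs

L = 68800 bits.
Transmission delay = L/R = 68800 / 120000000 = 573.333 μs.
Propagation delay = d/s = 67.5 m / 187000000 m/s = 0.360963 μs.
Plus processing delay 1.7 ms = 1700 μs.
Total = 2270 μs.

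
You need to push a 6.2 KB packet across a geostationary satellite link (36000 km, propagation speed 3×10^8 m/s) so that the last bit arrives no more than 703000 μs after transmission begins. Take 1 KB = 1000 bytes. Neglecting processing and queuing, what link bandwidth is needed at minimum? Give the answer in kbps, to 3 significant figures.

L = 49600 bits.
Propagation delay = 36000000 / 300000000 = 120000 μs.
Transmission budget = 703000 − 120000 = 583000 μs.
R ≥ L / t_tx = 49600 bits / 0.583 s = 85.1 kbps.

85.1 kbps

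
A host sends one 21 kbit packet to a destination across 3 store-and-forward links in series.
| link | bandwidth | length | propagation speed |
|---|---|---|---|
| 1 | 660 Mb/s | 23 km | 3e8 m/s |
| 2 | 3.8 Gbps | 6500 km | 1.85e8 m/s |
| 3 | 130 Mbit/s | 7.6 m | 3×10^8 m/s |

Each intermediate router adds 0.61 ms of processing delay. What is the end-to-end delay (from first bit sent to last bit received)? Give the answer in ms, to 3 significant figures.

L = 21000 bits.
Transmission delays (L/R per hop): 0.0318182, 0.00552632, 0.161538 ms; sum = 0.198883 ms.
Propagation delays (d/s per hop): 0.0766667, 35.1351, 2.53333e-05 ms; sum = 35.2118 ms.
Processing at 2 router(s): 2 × 0.61 ms = 1.22 ms.
End-to-end = 36.6 ms.

36.6 ms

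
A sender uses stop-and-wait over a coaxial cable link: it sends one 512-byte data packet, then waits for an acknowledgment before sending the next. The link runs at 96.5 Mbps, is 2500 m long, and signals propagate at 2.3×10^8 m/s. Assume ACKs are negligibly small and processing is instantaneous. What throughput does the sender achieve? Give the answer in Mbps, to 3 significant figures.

t_tx = L/R = 4096/96500000 = 4.24456e-05 s.
t_prop = 2500/2.3e+08 = 1.08696e-05 s; RTT = 2.17391e-05 s.
Cycle = t_tx + RTT = 6.41847e-05 s.
Throughput = L / cycle = 4096 / 6.41847e-05 = 63.8 Mbps.

63.8 Mbps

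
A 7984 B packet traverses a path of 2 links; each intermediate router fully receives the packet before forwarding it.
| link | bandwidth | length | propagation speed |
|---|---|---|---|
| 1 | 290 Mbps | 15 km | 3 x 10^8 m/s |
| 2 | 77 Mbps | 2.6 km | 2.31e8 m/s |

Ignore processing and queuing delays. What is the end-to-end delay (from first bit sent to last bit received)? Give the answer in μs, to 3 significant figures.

L = 7984 × 8 = 63872 bits.
Transmission delays (L/R per hop): 220.248, 829.506 μs; sum = 1049.75 μs.
Propagation delays (d/s per hop): 50, 11.2554 μs; sum = 61.2554 μs.
End-to-end = 1110 μs.

1110 μs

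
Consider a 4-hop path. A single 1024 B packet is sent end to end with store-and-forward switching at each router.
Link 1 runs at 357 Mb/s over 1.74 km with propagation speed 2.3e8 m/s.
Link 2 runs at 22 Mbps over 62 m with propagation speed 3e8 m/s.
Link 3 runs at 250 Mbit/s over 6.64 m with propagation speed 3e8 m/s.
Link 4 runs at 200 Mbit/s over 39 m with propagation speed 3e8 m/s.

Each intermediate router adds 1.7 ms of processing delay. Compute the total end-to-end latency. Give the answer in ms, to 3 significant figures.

5.58 ms

L = 1024 × 8 = 8192 bits.
Transmission delays (L/R per hop): 0.0229468, 0.372364, 0.032768, 0.04096 ms; sum = 0.469038 ms.
Propagation delays (d/s per hop): 0.00756522, 0.000206667, 2.21333e-05, 0.00013 ms; sum = 0.00792402 ms.
Processing at 3 router(s): 3 × 1.7 ms = 5.1 ms.
End-to-end = 5.58 ms.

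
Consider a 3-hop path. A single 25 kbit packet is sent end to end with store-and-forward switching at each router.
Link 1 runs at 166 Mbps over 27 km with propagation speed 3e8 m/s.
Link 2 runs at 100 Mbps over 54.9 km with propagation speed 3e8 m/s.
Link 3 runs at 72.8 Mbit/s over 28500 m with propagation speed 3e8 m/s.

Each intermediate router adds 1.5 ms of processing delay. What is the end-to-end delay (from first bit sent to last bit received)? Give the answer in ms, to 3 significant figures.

4.11 ms

L = 25000 bits.
Transmission delays (L/R per hop): 0.150602, 0.25, 0.343407 ms; sum = 0.744009 ms.
Propagation delays (d/s per hop): 0.09, 0.183, 0.095 ms; sum = 0.368 ms.
Processing at 2 router(s): 2 × 1.5 ms = 3 ms.
End-to-end = 4.11 ms.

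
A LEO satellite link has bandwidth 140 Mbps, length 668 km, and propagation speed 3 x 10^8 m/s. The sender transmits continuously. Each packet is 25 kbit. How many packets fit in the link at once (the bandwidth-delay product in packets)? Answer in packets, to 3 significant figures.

12.5 packets

Propagation delay = 668000 / 300000000 = 0.00222667 s.
BDP = R × t_prop = 140000000 × 0.00222667 = 311733 bits.
In packets of 25000 bits: 12.5 packets.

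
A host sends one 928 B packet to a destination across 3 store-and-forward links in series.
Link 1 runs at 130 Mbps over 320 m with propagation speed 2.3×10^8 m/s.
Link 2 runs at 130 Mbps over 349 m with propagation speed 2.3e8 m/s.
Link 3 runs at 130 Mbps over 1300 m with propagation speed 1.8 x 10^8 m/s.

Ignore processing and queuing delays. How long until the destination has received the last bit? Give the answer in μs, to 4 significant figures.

181.5 μs

L = 928 × 8 = 7424 bits.
Transmission delay per hop = L/R = 7424/130000000 = 57.1077 μs; 3 hops → 171.323 μs.
Propagation delays (d/s per hop): 1.3913, 1.51739, 7.22222 μs; sum = 10.1309 μs.
End-to-end = 181.5 μs.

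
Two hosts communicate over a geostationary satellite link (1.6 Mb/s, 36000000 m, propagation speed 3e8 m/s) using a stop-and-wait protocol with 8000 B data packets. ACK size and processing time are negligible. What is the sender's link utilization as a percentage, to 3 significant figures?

t_tx = L/R = 64000/1600000 = 0.04 s.
t_prop = 36000000/300000000 = 0.12 s; RTT = 0.24 s.
Cycle = t_tx + RTT = 0.28 s.
Utilization = t_tx / cycle = 0.04/0.28 = 14.3 %.

14.3 %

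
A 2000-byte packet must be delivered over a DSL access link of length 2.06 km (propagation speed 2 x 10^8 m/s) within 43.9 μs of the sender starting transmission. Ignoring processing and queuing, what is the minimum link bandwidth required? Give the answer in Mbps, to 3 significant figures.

476 Mbps

L = 16000 bits.
Propagation delay = 2060 / 200000000 = 10.3 μs.
Transmission budget = 43.9 − 10.3 = 33.6 μs.
R ≥ L / t_tx = 16000 bits / 3.36e-05 s = 476 Mbps.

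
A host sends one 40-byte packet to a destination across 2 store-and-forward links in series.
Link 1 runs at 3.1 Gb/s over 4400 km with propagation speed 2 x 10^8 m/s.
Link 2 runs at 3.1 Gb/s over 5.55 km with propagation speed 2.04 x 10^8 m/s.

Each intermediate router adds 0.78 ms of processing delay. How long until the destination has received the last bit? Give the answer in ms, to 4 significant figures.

22.81 ms

L = 40 × 8 = 320 bits.
Transmission delay per hop = L/R = 320/3100000000 = 0.000103226 ms; 2 hops → 0.000206452 ms.
Propagation delays (d/s per hop): 22, 0.0272059 ms; sum = 22.0272 ms.
Processing at 1 router(s): 1 × 0.78 ms = 0.78 ms.
End-to-end = 22.81 ms.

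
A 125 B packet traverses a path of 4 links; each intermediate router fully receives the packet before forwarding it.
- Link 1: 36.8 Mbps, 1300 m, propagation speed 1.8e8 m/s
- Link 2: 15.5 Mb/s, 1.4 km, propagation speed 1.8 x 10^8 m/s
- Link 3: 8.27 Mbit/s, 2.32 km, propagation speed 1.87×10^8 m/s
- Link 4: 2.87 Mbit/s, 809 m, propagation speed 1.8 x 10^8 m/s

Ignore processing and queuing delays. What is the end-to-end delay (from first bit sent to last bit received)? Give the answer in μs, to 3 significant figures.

593 μs

L = 125 × 8 = 1000 bits.
Transmission delays (L/R per hop): 27.1739, 64.5161, 120.919, 348.432 μs; sum = 561.041 μs.
Propagation delays (d/s per hop): 7.22222, 7.77778, 12.4064, 4.49444 μs; sum = 31.9009 μs.
End-to-end = 593 μs.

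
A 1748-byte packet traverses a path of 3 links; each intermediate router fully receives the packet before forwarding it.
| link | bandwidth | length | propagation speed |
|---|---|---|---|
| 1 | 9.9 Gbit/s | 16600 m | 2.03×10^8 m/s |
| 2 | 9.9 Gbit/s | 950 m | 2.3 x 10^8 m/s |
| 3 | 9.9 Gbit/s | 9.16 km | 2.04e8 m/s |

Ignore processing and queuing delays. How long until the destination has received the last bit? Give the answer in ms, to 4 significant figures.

0.1350 ms

L = 1748 × 8 = 13984 bits.
Transmission delay per hop = L/R = 13984/9900000000 = 0.00141253 ms; 3 hops → 0.00423758 ms.
Propagation delays (d/s per hop): 0.0817734, 0.00413043, 0.044902 ms; sum = 0.130806 ms.
End-to-end = 0.1350 ms.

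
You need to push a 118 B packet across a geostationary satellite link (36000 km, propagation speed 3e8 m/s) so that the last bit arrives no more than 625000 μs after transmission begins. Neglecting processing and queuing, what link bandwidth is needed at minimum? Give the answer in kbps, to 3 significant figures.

L = 944 bits.
Propagation delay = 36000000 / 300000000 = 120000 μs.
Transmission budget = 625000 − 120000 = 505000 μs.
R ≥ L / t_tx = 944 bits / 0.505 s = 1.87 kbps.

1.87 kbps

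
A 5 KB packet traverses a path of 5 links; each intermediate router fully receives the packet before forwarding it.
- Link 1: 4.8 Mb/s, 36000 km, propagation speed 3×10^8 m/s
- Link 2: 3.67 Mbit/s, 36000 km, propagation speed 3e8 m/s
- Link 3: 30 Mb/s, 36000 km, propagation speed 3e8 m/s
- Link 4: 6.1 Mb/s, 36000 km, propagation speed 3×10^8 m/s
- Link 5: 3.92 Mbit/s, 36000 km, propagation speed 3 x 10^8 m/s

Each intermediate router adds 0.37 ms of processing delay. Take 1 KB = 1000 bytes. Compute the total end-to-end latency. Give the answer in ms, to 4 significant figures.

L = 40000 bits.
Transmission delays (L/R per hop): 8.33333, 10.8992, 1.33333, 6.55738, 10.2041 ms; sum = 37.3273 ms.
Propagation delays (d/s per hop): 120, 120, 120, 120, 120 ms; sum = 600 ms.
Processing at 4 router(s): 4 × 0.37 ms = 1.48 ms.
End-to-end = 638.8 ms.

638.8 ms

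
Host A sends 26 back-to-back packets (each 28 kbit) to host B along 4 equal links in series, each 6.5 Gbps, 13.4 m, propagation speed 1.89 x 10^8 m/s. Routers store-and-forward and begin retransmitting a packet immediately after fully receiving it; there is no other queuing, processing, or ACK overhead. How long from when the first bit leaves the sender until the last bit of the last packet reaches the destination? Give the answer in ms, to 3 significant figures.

Per-hop transmission t_tx = L/R = 28000/6500000000 = 0.00430769 ms.
Per-hop propagation t_prop = 13.4/189000000 = 7.08995e-05 ms.
Pipeline fill: first packet needs 4·t_tx to clear all hops; remaining 25 packets each add one t_tx.
Total = (4+26-1)·t_tx + 4·t_prop = 29·0.00430769 + 4·7.08995e-05 = 0.125 ms.

0.125 ms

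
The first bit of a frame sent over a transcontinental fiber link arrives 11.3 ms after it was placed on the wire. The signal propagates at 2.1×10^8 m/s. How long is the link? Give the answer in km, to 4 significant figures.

d = s × t_prop = 210000000 × 0.0113 = 2373 km.

2373 km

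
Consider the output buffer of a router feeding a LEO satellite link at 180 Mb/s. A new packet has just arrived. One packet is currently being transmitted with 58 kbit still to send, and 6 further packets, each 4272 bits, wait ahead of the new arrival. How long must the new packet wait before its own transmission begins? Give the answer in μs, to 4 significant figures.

Each queued packet: L/R = 4272/180000000 = 23.7333 μs.
6 queued → 142.4 μs.
Plus remaining 58000 bits of current packet: 322.222 μs.
Queuing delay = 464.6 μs.

464.6 μs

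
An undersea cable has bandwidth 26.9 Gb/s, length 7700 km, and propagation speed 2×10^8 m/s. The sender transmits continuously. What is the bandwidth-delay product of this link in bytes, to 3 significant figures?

Propagation delay = 7700000 / 200000000 = 0.0385 s.
BDP = R × t_prop = 26900000000 × 0.0385 = 1035650000 bits.
In bytes: 1035650000/8 = 129000000 bytes.

129000000 bytes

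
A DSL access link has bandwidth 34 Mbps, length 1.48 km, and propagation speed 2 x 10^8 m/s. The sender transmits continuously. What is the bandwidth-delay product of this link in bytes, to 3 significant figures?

31.5 bytes

Propagation delay = 1480 / 200000000 = 7.4e-06 s.
BDP = R × t_prop = 34000000 × 7.4e-06 = 251.6 bits.
In bytes: 251.6/8 = 31.5 bytes.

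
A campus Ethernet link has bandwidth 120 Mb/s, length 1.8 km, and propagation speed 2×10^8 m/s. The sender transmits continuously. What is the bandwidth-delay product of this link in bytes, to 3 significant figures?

Propagation delay = 1800 / 200000000 = 9e-06 s.
BDP = R × t_prop = 120000000 × 9e-06 = 1080 bits.
In bytes: 1080/8 = 135 bytes.

135 bytes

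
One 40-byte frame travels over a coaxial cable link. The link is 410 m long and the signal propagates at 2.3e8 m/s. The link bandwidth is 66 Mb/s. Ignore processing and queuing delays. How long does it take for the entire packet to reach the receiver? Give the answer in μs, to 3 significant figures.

L = 40 × 8 = 320 bits.
Transmission delay = L/R = 320 / 66000000 = 4.84848 μs.
Propagation delay = d/s = 410 m / 2.3e+08 m/s = 1.78261 μs.
Total = 6.63 μs.

6.63 μs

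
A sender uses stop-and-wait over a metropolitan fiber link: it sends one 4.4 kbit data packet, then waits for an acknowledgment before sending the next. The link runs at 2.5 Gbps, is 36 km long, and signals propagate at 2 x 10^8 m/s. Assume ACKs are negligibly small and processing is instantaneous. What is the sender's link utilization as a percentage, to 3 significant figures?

0.487 %

t_tx = L/R = 4400/2500000000 = 1.76e-06 s.
t_prop = 36000/200000000 = 0.00018 s; RTT = 0.00036 s.
Cycle = t_tx + RTT = 0.00036176 s.
Utilization = t_tx / cycle = 1.76e-06/0.00036176 = 0.487 %.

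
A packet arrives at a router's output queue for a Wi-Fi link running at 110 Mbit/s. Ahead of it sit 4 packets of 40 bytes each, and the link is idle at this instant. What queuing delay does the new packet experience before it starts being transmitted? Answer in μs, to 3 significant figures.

11.6 μs

Each queued packet: L/R = 320/110000000 = 2.90909 μs.
4 queued → 11.6364 μs.
Queuing delay = 11.6 μs.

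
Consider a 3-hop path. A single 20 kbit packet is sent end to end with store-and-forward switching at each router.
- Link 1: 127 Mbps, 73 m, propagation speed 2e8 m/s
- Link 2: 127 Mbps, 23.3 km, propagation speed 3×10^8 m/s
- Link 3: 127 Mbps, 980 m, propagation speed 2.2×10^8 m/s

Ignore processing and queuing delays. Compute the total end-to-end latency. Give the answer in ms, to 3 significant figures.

L = 20000 bits.
Transmission delay per hop = L/R = 20000/127000000 = 0.15748 ms; 3 hops → 0.472441 ms.
Propagation delays (d/s per hop): 0.000365, 0.0776667, 0.00445455 ms; sum = 0.0824862 ms.
End-to-end = 0.555 ms.

0.555 ms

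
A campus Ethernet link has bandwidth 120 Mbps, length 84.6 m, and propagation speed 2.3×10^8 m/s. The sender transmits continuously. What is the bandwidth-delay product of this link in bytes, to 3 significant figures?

Propagation delay = 84.6 / 2.3e+08 = 3.67826e-07 s.
BDP = R × t_prop = 120000000 × 3.67826e-07 = 44.1391 bits.
In bytes: 44.1391/8 = 5.52 bytes.

5.52 bytes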